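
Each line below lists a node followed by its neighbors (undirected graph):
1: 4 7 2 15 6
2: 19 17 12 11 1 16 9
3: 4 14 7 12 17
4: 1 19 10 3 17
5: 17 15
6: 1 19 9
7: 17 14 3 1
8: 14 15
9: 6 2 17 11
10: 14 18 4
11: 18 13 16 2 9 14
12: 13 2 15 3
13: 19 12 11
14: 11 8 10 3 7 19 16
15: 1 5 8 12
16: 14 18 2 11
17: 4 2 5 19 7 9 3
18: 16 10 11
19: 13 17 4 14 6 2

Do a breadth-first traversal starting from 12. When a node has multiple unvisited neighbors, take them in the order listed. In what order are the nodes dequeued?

Visit 12; enqueue 13, 2, 15, 3 → queue [13, 2, 15, 3]
Visit 13; enqueue 19, 11 → queue [2, 15, 3, 19, 11]
Visit 2; enqueue 17, 1, 16, 9 → queue [15, 3, 19, 11, 17, 1, 16, 9]
Visit 15; enqueue 5, 8 → queue [3, 19, 11, 17, 1, 16, 9, 5, 8]
Visit 3; enqueue 4, 14, 7 → queue [19, 11, 17, 1, 16, 9, 5, 8, 4, 14, 7]
Visit 19; enqueue 6 → queue [11, 17, 1, 16, 9, 5, 8, 4, 14, 7, 6]
Visit 11; enqueue 18 → queue [17, 1, 16, 9, 5, 8, 4, 14, 7, 6, 18]
Visit 17 → queue [1, 16, 9, 5, 8, 4, 14, 7, 6, 18]
Visit 1 → queue [16, 9, 5, 8, 4, 14, 7, 6, 18]
Visit 16 → queue [9, 5, 8, 4, 14, 7, 6, 18]
Visit 9 → queue [5, 8, 4, 14, 7, 6, 18]
Visit 5 → queue [8, 4, 14, 7, 6, 18]
Visit 8 → queue [4, 14, 7, 6, 18]
Visit 4; enqueue 10 → queue [14, 7, 6, 18, 10]
Visit 14 → queue [7, 6, 18, 10]
Visit 7 → queue [6, 18, 10]
Visit 6 → queue [18, 10]
Visit 18 → queue [10]
Visit 10 → queue []

12 13 2 15 3 19 11 17 1 16 9 5 8 4 14 7 6 18 10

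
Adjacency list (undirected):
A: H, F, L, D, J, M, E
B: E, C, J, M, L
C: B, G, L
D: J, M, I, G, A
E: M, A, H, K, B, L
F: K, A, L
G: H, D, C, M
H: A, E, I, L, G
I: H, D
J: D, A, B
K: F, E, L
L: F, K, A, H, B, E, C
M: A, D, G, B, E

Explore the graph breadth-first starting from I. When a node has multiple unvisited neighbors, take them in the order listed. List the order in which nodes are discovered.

I, H, D, A, E, L, G, J, M, F, K, B, C

Visit I; enqueue H, D → queue [H, D]
Visit H; enqueue A, E, L, G → queue [D, A, E, L, G]
Visit D; enqueue J, M → queue [A, E, L, G, J, M]
Visit A; enqueue F → queue [E, L, G, J, M, F]
Visit E; enqueue K, B → queue [L, G, J, M, F, K, B]
Visit L; enqueue C → queue [G, J, M, F, K, B, C]
Visit G → queue [J, M, F, K, B, C]
Visit J → queue [M, F, K, B, C]
Visit M → queue [F, K, B, C]
Visit F → queue [K, B, C]
Visit K → queue [B, C]
Visit B → queue [C]
Visit C → queue []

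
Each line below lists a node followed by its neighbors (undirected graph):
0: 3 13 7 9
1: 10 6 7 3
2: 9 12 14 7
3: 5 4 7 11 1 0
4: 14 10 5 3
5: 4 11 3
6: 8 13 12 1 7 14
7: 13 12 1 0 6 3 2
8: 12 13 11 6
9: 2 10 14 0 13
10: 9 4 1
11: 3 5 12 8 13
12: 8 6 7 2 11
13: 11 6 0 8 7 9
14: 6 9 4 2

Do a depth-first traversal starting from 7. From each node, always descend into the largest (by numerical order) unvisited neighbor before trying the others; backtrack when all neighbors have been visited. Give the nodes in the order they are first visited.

7 -> 13 -> 11 -> 12 -> 8 -> 6 -> 14 -> 9 -> 10 -> 4 -> 5 -> 3 -> 1 -> 0 -> 2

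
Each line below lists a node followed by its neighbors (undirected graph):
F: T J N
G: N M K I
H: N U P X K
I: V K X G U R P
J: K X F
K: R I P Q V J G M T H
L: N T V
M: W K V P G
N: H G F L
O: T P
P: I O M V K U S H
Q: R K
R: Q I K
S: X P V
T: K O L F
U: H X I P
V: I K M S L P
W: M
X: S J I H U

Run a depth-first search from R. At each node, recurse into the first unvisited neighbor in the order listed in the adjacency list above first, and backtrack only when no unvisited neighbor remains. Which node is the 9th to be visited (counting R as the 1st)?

Visit R
R → Q
Q → K
K → I
I → V
V → M
M → W
M → P
P → O
O → T
T → L
L → N
N → H
H → U
U → X
X → S
X → J
J → F
N → G

Visit order: R, Q, K, I, V, M, W, P, O, T, L, N, H, U, X, S, J, F, G

O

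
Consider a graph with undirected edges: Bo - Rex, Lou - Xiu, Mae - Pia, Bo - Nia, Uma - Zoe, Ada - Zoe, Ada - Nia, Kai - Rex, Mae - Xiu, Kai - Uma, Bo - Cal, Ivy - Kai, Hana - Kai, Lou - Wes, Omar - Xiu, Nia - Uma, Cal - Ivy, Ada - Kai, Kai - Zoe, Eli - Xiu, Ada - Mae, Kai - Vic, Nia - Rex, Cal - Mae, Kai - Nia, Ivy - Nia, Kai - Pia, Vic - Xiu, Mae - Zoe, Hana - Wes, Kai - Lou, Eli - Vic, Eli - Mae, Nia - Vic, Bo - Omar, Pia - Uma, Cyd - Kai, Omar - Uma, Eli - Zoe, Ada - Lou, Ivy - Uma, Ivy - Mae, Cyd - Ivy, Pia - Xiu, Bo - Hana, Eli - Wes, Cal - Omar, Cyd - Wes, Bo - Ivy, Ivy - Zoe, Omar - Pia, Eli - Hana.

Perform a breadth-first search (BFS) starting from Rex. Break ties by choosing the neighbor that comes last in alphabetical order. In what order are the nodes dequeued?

Visit Rex; enqueue Nia, Kai, Bo → queue [Nia, Kai, Bo]
Visit Nia; enqueue Vic, Uma, Ivy, Ada → queue [Kai, Bo, Vic, Uma, Ivy, Ada]
Visit Kai; enqueue Zoe, Pia, Lou, Hana, Cyd → queue [Bo, Vic, Uma, Ivy, Ada, Zoe, Pia, Lou, Hana, Cyd]
Visit Bo; enqueue Omar, Cal → queue [Vic, Uma, Ivy, Ada, Zoe, Pia, Lou, Hana, Cyd, Omar, Cal]
Visit Vic; enqueue Xiu, Eli → queue [Uma, Ivy, Ada, Zoe, Pia, Lou, Hana, Cyd, Omar, Cal, Xiu, Eli]
Visit Uma → queue [Ivy, Ada, Zoe, Pia, Lou, Hana, Cyd, Omar, Cal, Xiu, Eli]
Visit Ivy; enqueue Mae → queue [Ada, Zoe, Pia, Lou, Hana, Cyd, Omar, Cal, Xiu, Eli, Mae]
Visit Ada → queue [Zoe, Pia, Lou, Hana, Cyd, Omar, Cal, Xiu, Eli, Mae]
Visit Zoe → queue [Pia, Lou, Hana, Cyd, Omar, Cal, Xiu, Eli, Mae]
Visit Pia → queue [Lou, Hana, Cyd, Omar, Cal, Xiu, Eli, Mae]
Visit Lou; enqueue Wes → queue [Hana, Cyd, Omar, Cal, Xiu, Eli, Mae, Wes]
Visit Hana → queue [Cyd, Omar, Cal, Xiu, Eli, Mae, Wes]
Visit Cyd → queue [Omar, Cal, Xiu, Eli, Mae, Wes]
Visit Omar → queue [Cal, Xiu, Eli, Mae, Wes]
Visit Cal → queue [Xiu, Eli, Mae, Wes]
Visit Xiu → queue [Eli, Mae, Wes]
Visit Eli → queue [Mae, Wes]
Visit Mae → queue [Wes]
Visit Wes → queue []

Rex, Nia, Kai, Bo, Vic, Uma, Ivy, Ada, Zoe, Pia, Lou, Hana, Cyd, Omar, Cal, Xiu, Eli, Mae, Wes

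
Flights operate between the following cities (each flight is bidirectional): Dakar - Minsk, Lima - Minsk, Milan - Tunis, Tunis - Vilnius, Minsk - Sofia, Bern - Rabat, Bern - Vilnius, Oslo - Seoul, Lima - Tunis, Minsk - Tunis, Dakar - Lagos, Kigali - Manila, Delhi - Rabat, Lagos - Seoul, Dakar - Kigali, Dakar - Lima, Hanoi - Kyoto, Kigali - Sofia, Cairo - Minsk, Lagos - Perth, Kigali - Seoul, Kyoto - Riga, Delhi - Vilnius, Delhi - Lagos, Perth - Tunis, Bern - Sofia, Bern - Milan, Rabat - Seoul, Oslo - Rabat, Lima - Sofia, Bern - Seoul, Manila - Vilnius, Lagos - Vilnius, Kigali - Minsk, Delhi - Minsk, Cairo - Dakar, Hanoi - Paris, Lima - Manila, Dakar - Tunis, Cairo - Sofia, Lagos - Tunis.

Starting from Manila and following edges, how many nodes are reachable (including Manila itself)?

17

BFS from Manila visits: Manila, Kigali, Lima, Vilnius, Dakar, Minsk, Seoul, Sofia, Tunis, Bern, Delhi, Lagos, Cairo, Oslo, Rabat, Milan, Perth
Reachable nodes: 17 of 21 total.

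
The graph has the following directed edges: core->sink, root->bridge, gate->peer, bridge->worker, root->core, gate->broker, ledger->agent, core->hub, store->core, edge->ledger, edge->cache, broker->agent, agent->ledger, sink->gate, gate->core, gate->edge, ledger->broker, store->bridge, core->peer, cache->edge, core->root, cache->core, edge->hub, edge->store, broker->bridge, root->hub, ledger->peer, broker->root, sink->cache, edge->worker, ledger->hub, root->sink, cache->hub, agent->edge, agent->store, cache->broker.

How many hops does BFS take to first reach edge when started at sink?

2

Level 0: sink
Level 1: cache, gate
Level 2: broker, core, edge, hub, peer
Level 3: agent, bridge, ledger, root, store, worker
edge first appears at level 2.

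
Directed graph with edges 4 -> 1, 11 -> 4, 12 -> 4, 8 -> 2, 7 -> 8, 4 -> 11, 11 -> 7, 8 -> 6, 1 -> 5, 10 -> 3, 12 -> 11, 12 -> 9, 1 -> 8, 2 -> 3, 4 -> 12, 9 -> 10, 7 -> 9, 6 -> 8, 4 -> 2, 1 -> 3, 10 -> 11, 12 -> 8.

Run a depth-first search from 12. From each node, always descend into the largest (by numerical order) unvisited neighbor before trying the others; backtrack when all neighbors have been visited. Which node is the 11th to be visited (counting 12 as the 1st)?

1

Visit 12
12 → 11
11 → 7
7 → 9
9 → 10
10 → 3
7 → 8
8 → 6
8 → 2
11 → 4
4 → 1
1 → 5

Visit order: 12, 11, 7, 9, 10, 3, 8, 6, 2, 4, 1, 5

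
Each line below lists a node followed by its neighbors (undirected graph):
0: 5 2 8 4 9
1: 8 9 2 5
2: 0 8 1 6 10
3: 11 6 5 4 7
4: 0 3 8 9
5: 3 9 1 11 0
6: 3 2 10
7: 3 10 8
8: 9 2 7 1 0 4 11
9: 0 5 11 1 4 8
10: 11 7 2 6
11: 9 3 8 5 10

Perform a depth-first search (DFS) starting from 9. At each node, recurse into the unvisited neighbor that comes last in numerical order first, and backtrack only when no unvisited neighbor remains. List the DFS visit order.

9, 11, 10, 7, 8, 4, 3, 6, 2, 1, 5, 0

Visit 9
9 → 11
11 → 10
10 → 7
7 → 8
8 → 4
4 → 3
3 → 6
6 → 2
2 → 1
1 → 5
5 → 0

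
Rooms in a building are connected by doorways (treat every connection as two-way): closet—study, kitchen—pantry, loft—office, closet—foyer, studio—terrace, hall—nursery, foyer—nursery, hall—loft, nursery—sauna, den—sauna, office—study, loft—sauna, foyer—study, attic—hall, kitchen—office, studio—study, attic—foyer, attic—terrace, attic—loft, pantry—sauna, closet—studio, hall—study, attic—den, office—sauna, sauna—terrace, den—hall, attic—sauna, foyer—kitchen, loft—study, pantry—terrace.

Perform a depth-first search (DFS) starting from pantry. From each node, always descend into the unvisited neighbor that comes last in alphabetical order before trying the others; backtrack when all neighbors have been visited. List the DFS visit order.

pantry -> terrace -> studio -> study -> office -> sauna -> nursery -> hall -> loft -> attic -> foyer -> kitchen -> closet -> den

Visit pantry
pantry → terrace
terrace → studio
studio → study
study → office
office → sauna
sauna → nursery
nursery → hall
hall → loft
loft → attic
attic → foyer
foyer → kitchen
foyer → closet
attic → den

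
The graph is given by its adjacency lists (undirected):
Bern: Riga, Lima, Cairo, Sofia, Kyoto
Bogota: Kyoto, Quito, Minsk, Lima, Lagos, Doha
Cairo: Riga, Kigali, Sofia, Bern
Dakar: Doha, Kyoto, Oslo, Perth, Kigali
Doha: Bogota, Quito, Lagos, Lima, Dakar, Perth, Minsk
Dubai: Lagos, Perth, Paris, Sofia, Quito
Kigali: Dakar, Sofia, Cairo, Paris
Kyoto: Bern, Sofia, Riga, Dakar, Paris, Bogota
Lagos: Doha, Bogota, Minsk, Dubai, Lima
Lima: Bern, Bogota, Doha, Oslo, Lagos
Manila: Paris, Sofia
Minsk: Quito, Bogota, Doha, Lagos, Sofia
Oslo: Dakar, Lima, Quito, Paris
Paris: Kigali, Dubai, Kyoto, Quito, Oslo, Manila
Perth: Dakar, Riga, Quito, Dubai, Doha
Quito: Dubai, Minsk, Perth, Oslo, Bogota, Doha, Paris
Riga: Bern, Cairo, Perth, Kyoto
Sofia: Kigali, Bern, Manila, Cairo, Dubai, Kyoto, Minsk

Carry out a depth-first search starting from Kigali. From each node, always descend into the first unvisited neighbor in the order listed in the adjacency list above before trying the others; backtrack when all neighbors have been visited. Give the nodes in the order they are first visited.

Kigali Dakar Doha Bogota Kyoto Bern Riga Cairo Sofia Manila Paris Dubai Lagos Minsk Quito Perth Oslo Lima

Visit Kigali
Kigali → Dakar
Dakar → Doha
Doha → Bogota
Bogota → Kyoto
Kyoto → Bern
Bern → Riga
Riga → Cairo
Cairo → Sofia
Sofia → Manila
Manila → Paris
Paris → Dubai
Dubai → Lagos
Lagos → Minsk
Minsk → Quito
Quito → Perth
Quito → Oslo
Oslo → Lima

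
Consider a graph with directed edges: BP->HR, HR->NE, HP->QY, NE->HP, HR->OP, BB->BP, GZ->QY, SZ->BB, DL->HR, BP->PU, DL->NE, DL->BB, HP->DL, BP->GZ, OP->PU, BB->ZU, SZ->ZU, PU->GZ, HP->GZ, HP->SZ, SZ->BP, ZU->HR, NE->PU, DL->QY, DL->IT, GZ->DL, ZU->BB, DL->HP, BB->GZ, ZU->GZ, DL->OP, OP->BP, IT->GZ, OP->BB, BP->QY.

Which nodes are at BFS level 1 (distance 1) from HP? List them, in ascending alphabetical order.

DL, GZ, QY, SZ

Level 0: HP
Level 1: DL, GZ, QY, SZ
Level 2: BB, BP, HR, IT, NE, OP, ZU
Level 3: PU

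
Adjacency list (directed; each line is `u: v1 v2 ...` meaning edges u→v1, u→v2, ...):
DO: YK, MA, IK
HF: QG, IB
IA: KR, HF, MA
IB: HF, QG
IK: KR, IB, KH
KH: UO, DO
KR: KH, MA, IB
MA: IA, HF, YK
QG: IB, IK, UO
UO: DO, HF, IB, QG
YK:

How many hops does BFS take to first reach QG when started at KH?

2

Level 0: KH
Level 1: DO, UO
Level 2: HF, IB, IK, MA, QG, YK
Level 3: IA, KR
QG first appears at level 2.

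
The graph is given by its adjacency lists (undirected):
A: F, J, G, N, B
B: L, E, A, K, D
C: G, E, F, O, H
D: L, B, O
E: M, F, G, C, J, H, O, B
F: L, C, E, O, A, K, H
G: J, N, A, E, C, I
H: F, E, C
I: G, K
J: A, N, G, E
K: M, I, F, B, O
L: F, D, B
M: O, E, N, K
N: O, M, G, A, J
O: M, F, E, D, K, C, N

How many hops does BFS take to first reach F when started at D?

Level 0: D
Level 1: B, L, O
Level 2: A, C, E, F, K, M, N
Level 3: G, H, I, J
F first appears at level 2.

2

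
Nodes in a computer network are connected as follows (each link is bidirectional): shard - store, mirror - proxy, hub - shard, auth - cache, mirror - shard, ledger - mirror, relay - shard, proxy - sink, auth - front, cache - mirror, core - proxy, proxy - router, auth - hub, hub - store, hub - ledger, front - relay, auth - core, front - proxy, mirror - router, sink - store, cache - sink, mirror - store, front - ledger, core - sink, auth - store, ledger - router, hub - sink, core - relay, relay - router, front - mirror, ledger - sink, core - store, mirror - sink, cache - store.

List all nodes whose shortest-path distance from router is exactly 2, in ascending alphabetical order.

Level 0: router
Level 1: ledger, mirror, proxy, relay
Level 2: cache, core, front, hub, shard, sink, store
Level 3: auth

cache, core, front, hub, shard, sink, store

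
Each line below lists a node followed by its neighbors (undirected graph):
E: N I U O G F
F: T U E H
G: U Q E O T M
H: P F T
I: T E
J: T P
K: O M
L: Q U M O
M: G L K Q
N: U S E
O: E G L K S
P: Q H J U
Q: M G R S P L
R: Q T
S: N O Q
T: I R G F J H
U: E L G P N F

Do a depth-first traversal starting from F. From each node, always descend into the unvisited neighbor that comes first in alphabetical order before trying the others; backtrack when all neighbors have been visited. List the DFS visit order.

Visit F
F → E
E → G
G → M
M → K
K → O
O → L
L → Q
Q → P
P → H
H → T
T → I
T → J
T → R
P → U
U → N
N → S

F → E → G → M → K → O → L → Q → P → H → T → I → J → R → U → N → S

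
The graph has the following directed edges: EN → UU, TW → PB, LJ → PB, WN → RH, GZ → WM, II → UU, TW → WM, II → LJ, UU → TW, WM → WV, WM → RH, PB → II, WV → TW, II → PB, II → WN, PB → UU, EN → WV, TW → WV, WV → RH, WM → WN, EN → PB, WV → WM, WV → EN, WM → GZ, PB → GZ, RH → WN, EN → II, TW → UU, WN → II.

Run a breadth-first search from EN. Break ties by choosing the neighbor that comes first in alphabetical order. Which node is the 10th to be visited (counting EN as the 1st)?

Visit EN; enqueue II, PB, UU, WV → queue [II, PB, UU, WV]
Visit II; enqueue LJ, WN → queue [PB, UU, WV, LJ, WN]
Visit PB; enqueue GZ → queue [UU, WV, LJ, WN, GZ]
Visit UU; enqueue TW → queue [WV, LJ, WN, GZ, TW]
Visit WV; enqueue RH, WM → queue [LJ, WN, GZ, TW, RH, WM]
Visit LJ → queue [WN, GZ, TW, RH, WM]
Visit WN → queue [GZ, TW, RH, WM]
Visit GZ → queue [TW, RH, WM]
Visit TW → queue [RH, WM]
Visit RH → queue [WM]
Visit WM → queue []

Visit order: EN, II, PB, UU, WV, LJ, WN, GZ, TW, RH, WM

RH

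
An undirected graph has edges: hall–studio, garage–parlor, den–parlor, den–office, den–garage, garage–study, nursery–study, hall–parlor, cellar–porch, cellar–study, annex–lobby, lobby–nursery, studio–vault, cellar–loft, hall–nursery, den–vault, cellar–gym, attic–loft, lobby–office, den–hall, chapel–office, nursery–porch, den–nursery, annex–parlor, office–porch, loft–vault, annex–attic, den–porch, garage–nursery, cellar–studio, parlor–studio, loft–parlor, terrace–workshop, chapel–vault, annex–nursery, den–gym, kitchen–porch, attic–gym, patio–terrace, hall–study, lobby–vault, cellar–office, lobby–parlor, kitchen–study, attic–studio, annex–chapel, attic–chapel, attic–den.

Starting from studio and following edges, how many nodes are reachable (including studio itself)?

BFS from studio visits: studio, attic, cellar, hall, parlor, vault, annex, chapel, den, gym, loft, office, porch, study, nursery, garage, lobby, kitchen
Reachable nodes: 18 of 21 total.

18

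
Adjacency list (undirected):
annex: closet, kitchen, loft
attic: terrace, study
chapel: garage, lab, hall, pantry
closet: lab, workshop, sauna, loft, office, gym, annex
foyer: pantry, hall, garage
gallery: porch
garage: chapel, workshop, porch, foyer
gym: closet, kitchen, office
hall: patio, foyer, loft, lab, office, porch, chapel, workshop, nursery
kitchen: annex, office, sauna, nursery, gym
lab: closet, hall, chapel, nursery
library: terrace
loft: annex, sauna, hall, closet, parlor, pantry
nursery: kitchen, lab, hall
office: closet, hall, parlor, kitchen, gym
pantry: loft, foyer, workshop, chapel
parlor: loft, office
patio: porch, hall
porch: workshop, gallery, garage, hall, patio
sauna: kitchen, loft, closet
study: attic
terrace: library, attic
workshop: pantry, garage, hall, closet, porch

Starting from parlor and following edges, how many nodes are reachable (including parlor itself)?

BFS from parlor visits: parlor, loft, office, annex, sauna, hall, closet, pantry, kitchen, gym, patio, foyer, lab, porch, chapel, workshop, nursery, garage, gallery
Reachable nodes: 19 of 23 total.

19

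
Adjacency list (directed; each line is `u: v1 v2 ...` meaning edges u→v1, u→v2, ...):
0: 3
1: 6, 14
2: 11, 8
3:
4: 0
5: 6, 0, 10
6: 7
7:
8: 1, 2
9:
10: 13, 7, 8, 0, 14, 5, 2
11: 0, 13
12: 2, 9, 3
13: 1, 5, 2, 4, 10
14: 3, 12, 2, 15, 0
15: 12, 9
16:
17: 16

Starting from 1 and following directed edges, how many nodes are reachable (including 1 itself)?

16

BFS from 1 visits: 1, 6, 14, 7, 3, 12, 2, 15, 0, 9, 11, 8, 13, 5, 4, 10
Reachable nodes: 16 of 18 total.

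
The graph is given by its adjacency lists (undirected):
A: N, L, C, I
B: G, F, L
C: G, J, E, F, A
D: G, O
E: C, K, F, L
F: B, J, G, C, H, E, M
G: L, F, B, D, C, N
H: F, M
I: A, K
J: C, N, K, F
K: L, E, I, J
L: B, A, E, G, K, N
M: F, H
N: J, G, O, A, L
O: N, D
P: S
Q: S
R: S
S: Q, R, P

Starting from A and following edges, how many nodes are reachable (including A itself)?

BFS from A visits: A, N, L, I, C, O, J, G, K, E, B, F, D, M, H
Reachable nodes: 15 of 19 total.

15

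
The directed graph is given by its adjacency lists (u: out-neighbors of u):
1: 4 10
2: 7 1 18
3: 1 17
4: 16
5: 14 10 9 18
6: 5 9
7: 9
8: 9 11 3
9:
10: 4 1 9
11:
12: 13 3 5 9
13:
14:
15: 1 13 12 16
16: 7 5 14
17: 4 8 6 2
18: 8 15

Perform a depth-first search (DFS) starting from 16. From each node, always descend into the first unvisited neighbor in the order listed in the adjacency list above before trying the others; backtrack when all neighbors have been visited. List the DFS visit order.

Visit 16
16 → 7
7 → 9
16 → 5
5 → 14
5 → 10
10 → 4
10 → 1
5 → 18
18 → 8
8 → 11
8 → 3
3 → 17
17 → 6
17 → 2
18 → 15
15 → 13
15 → 12

16 7 9 5 14 10 4 1 18 8 11 3 17 6 2 15 13 12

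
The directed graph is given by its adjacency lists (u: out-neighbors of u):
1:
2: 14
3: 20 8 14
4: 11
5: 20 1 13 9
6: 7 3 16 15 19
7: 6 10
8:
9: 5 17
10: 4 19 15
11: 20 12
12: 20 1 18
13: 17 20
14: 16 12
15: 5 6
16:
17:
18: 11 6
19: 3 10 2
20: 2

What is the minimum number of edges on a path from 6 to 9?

3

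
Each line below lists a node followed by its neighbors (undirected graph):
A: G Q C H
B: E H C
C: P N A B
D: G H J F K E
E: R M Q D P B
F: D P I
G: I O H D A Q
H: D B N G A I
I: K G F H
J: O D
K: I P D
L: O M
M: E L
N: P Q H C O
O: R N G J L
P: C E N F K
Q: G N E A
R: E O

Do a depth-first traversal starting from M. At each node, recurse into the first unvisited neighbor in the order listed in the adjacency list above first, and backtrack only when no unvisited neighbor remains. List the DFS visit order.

Visit M
M → E
E → R
R → O
O → N
N → P
P → C
C → A
A → G
G → I
I → K
K → D
D → H
H → B
D → J
D → F
G → Q
O → L

M → E → R → O → N → P → C → A → G → I → K → D → H → B → J → F → Q → L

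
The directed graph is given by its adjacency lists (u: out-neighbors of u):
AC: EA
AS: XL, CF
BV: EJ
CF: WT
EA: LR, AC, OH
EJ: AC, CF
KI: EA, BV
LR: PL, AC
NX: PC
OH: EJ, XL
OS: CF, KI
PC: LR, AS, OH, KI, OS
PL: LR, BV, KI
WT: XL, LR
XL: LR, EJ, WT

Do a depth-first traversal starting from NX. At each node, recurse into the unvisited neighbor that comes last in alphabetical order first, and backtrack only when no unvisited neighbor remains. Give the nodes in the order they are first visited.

NX → PC → OS → KI → EA → OH → XL → WT → LR → PL → BV → EJ → CF → AC → AS

Visit NX
NX → PC
PC → OS
OS → KI
KI → EA
EA → OH
OH → XL
XL → WT
WT → LR
LR → PL
PL → BV
BV → EJ
EJ → CF
EJ → AC
PC → AS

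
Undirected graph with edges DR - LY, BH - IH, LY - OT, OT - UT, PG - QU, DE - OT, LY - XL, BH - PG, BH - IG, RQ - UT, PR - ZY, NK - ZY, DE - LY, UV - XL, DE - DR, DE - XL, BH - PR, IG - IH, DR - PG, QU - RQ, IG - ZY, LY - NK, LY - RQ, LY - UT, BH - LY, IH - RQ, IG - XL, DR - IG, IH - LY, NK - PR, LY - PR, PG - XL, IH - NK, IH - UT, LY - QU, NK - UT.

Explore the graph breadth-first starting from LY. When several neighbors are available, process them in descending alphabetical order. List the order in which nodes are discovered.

Visit LY; enqueue XL, UT, RQ, QU, PR, OT, NK, IH, DR, DE, BH → queue [XL, UT, RQ, QU, PR, OT, NK, IH, DR, DE, BH]
Visit XL; enqueue UV, PG, IG → queue [UT, RQ, QU, PR, OT, NK, IH, DR, DE, BH, UV, PG, IG]
Visit UT → queue [RQ, QU, PR, OT, NK, IH, DR, DE, BH, UV, PG, IG]
Visit RQ → queue [QU, PR, OT, NK, IH, DR, DE, BH, UV, PG, IG]
Visit QU → queue [PR, OT, NK, IH, DR, DE, BH, UV, PG, IG]
Visit PR; enqueue ZY → queue [OT, NK, IH, DR, DE, BH, UV, PG, IG, ZY]
Visit OT → queue [NK, IH, DR, DE, BH, UV, PG, IG, ZY]
Visit NK → queue [IH, DR, DE, BH, UV, PG, IG, ZY]
Visit IH → queue [DR, DE, BH, UV, PG, IG, ZY]
Visit DR → queue [DE, BH, UV, PG, IG, ZY]
Visit DE → queue [BH, UV, PG, IG, ZY]
Visit BH → queue [UV, PG, IG, ZY]
Visit UV → queue [PG, IG, ZY]
Visit PG → queue [IG, ZY]
Visit IG → queue [ZY]
Visit ZY → queue []

LY, XL, UT, RQ, QU, PR, OT, NK, IH, DR, DE, BH, UV, PG, IG, ZY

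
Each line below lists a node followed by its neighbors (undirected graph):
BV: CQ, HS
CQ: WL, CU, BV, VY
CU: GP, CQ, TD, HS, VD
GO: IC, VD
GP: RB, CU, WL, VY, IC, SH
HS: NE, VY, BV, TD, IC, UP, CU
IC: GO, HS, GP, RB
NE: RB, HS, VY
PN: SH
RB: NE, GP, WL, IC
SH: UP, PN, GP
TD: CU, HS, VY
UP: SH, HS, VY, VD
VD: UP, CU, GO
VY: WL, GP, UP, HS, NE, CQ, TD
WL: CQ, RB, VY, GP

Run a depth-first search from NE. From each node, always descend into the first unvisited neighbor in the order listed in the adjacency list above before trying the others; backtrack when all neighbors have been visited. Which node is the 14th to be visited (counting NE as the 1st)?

IC

Visit NE
NE → RB
RB → GP
GP → CU
CU → CQ
CQ → WL
WL → VY
VY → UP
UP → SH
SH → PN
UP → HS
HS → BV
HS → TD
HS → IC
IC → GO
GO → VD

Visit order: NE, RB, GP, CU, CQ, WL, VY, UP, SH, PN, HS, BV, TD, IC, GO, VD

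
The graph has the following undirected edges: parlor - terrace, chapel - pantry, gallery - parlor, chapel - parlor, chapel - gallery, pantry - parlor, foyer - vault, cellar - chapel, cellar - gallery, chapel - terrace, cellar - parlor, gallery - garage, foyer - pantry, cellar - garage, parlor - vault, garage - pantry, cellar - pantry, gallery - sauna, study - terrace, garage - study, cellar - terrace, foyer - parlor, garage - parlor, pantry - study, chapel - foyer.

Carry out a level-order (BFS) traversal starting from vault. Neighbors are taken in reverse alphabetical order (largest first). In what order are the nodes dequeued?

Visit vault; enqueue parlor, foyer → queue [parlor, foyer]
Visit parlor; enqueue terrace, pantry, garage, gallery, chapel, cellar → queue [foyer, terrace, pantry, garage, gallery, chapel, cellar]
Visit foyer → queue [terrace, pantry, garage, gallery, chapel, cellar]
Visit terrace; enqueue study → queue [pantry, garage, gallery, chapel, cellar, study]
Visit pantry → queue [garage, gallery, chapel, cellar, study]
Visit garage → queue [gallery, chapel, cellar, study]
Visit gallery; enqueue sauna → queue [chapel, cellar, study, sauna]
Visit chapel → queue [cellar, study, sauna]
Visit cellar → queue [study, sauna]
Visit study → queue [sauna]
Visit sauna → queue []

vault, parlor, foyer, terrace, pantry, garage, gallery, chapel, cellar, study, sauna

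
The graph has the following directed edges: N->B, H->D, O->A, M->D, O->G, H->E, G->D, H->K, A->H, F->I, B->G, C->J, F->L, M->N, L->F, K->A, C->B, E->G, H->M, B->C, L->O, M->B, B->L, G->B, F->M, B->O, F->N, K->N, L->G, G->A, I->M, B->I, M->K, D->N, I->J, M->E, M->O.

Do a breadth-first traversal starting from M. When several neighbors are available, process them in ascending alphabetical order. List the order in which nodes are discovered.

M, B, D, E, K, N, O, C, G, I, L, A, J, F, H

Visit M; enqueue B, D, E, K, N, O → queue [B, D, E, K, N, O]
Visit B; enqueue C, G, I, L → queue [D, E, K, N, O, C, G, I, L]
Visit D → queue [E, K, N, O, C, G, I, L]
Visit E → queue [K, N, O, C, G, I, L]
Visit K; enqueue A → queue [N, O, C, G, I, L, A]
Visit N → queue [O, C, G, I, L, A]
Visit O → queue [C, G, I, L, A]
Visit C; enqueue J → queue [G, I, L, A, J]
Visit G → queue [I, L, A, J]
Visit I → queue [L, A, J]
Visit L; enqueue F → queue [A, J, F]
Visit A; enqueue H → queue [J, F, H]
Visit J → queue [F, H]
Visit F → queue [H]
Visit H → queue []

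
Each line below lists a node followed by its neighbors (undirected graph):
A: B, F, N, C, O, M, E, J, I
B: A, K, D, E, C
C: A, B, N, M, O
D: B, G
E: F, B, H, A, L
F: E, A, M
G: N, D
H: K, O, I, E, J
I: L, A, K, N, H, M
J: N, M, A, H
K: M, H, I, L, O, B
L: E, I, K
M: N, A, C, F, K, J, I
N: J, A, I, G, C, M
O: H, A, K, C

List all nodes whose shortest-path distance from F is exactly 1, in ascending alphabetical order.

Level 0: F
Level 1: A, E, M
Level 2: B, C, H, I, J, K, L, N, O
Level 3: D, G

A, E, M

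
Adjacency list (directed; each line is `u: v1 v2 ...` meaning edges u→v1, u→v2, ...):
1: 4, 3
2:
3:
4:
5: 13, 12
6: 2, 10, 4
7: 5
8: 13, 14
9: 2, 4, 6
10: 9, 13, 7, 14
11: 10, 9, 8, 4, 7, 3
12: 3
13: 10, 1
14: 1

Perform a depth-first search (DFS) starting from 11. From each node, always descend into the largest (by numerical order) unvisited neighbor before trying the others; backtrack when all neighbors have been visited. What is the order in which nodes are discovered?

11, 10, 14, 1, 4, 3, 13, 9, 6, 2, 7, 5, 12, 8

Visit 11
11 → 10
10 → 14
14 → 1
1 → 4
1 → 3
10 → 13
10 → 9
9 → 6
6 → 2
10 → 7
7 → 5
5 → 12
11 → 8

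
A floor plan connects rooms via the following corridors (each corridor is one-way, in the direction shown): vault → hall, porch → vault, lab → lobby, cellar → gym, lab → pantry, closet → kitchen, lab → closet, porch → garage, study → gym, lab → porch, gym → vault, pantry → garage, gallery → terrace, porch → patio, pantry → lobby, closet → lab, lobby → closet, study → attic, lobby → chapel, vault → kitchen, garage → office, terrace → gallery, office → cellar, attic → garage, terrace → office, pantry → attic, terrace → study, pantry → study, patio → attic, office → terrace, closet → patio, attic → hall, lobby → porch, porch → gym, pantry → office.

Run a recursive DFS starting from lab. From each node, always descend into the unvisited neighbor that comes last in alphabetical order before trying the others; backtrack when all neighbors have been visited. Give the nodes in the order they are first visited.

lab, porch, vault, kitchen, hall, patio, attic, garage, office, terrace, study, gym, gallery, cellar, pantry, lobby, closet, chapel

Visit lab
lab → porch
porch → vault
vault → kitchen
vault → hall
porch → patio
patio → attic
attic → garage
garage → office
office → terrace
terrace → study
study → gym
terrace → gallery
office → cellar
lab → pantry
pantry → lobby
lobby → closet
lobby → chapel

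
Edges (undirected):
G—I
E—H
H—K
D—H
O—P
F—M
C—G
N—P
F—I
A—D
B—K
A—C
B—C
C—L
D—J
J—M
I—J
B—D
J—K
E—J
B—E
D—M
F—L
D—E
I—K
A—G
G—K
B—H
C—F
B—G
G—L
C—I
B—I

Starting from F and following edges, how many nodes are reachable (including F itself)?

13

BFS from F visits: F, C, I, L, M, A, B, G, J, K, D, E, H
Reachable nodes: 13 of 16 total.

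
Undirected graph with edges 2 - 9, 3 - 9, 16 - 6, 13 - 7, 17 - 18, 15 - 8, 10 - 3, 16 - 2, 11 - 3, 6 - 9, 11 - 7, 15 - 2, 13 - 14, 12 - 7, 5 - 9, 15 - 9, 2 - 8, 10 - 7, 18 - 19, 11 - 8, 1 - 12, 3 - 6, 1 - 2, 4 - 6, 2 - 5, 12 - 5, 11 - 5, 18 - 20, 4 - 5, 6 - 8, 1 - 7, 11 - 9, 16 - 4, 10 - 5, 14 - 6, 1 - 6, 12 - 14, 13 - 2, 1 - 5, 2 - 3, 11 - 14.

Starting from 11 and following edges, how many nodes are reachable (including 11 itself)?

BFS from 11 visits: 11, 14, 9, 8, 7, 5, 3, 13, 12, 6, 15, 2, 10, 1, 4, 16
Reachable nodes: 16 of 20 total.

16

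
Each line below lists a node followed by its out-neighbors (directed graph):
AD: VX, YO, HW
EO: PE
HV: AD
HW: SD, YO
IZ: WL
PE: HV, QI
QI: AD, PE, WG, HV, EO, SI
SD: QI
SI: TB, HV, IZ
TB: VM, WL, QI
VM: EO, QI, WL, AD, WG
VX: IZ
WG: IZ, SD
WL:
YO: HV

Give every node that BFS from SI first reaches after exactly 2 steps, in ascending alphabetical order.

AD, QI, VM, WL

Level 0: SI
Level 1: HV, IZ, TB
Level 2: AD, QI, VM, WL
Level 3: EO, HW, PE, VX, WG, YO
Level 4: SD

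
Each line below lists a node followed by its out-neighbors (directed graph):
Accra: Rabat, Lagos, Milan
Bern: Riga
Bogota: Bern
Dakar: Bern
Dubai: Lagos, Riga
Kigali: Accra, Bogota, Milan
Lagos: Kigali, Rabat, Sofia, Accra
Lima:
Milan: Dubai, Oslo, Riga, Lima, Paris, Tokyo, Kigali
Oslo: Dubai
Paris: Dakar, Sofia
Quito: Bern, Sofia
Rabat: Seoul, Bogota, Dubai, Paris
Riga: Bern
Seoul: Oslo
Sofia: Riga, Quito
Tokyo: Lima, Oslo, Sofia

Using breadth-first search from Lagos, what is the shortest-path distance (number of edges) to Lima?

Level 0: Lagos
Level 1: Accra, Kigali, Rabat, Sofia
Level 2: Bogota, Dubai, Milan, Paris, Quito, Riga, Seoul
Level 3: Bern, Dakar, Lima, Oslo, Tokyo
Lima first appears at level 3.

3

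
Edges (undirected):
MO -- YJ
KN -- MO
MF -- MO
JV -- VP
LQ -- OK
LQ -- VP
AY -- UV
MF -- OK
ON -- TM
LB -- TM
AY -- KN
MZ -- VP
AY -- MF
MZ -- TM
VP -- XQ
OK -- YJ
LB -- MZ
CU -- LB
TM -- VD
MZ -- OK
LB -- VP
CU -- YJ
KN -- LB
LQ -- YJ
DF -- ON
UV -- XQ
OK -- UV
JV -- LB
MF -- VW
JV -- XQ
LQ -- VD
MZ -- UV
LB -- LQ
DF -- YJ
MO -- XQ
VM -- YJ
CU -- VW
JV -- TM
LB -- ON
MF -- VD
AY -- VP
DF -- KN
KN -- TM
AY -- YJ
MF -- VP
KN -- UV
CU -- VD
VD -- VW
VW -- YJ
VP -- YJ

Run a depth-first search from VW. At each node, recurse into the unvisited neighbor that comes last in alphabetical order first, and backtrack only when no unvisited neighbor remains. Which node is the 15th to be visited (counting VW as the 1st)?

DF

Visit VW
VW → YJ
YJ → VP
VP → XQ
XQ → UV
UV → OK
OK → MZ
MZ → TM
TM → VD
VD → MF
MF → MO
MO → KN
KN → LB
LB → ON
ON → DF
LB → LQ
LB → JV
LB → CU
KN → AY
YJ → VM

Visit order: VW, YJ, VP, XQ, UV, OK, MZ, TM, VD, MF, MO, KN, LB, ON, DF, LQ, JV, CU, AY, VM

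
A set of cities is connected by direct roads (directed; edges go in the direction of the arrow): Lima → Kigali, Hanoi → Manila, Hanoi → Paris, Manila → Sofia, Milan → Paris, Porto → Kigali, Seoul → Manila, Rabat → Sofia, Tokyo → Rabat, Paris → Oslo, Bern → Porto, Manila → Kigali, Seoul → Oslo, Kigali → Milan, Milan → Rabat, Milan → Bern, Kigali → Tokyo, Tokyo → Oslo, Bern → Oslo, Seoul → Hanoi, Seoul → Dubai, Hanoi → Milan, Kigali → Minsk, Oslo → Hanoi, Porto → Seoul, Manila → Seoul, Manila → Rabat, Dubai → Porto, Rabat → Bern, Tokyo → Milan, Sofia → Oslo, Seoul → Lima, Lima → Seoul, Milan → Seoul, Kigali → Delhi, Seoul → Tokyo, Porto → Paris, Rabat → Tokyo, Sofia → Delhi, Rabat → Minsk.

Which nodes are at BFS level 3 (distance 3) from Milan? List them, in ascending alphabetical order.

Level 0: Milan
Level 1: Bern, Paris, Rabat, Seoul
Level 2: Dubai, Hanoi, Lima, Manila, Minsk, Oslo, Porto, Sofia, Tokyo
Level 3: Delhi, Kigali

Delhi, Kigali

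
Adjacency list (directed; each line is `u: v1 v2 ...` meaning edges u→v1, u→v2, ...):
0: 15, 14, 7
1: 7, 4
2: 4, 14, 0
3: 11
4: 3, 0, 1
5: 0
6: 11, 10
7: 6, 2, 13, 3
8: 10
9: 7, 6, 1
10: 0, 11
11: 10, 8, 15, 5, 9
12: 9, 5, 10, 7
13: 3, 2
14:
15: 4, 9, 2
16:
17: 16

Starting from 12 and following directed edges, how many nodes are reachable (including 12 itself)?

16

BFS from 12 visits: 12, 9, 5, 10, 7, 6, 1, 0, 11, 2, 13, 3, 4, 15, 14, 8
Reachable nodes: 16 of 18 total.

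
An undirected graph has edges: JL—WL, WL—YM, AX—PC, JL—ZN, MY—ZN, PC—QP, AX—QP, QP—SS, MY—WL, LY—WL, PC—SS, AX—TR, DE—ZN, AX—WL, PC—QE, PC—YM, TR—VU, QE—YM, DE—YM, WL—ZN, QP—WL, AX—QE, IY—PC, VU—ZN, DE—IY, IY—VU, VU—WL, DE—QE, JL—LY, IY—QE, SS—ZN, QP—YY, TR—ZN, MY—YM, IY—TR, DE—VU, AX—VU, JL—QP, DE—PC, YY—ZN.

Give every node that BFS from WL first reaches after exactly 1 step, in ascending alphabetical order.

AX, JL, LY, MY, QP, VU, YM, ZN

Level 0: WL
Level 1: AX, JL, LY, MY, QP, VU, YM, ZN
Level 2: DE, IY, PC, QE, SS, TR, YY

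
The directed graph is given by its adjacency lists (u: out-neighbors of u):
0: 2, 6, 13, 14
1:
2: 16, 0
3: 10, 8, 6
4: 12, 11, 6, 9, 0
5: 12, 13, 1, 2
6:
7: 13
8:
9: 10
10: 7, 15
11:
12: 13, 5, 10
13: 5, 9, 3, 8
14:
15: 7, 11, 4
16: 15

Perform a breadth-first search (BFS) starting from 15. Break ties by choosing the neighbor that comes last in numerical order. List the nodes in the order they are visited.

15 11 7 4 13 12 9 6 0 8 5 3 10 14 2 1 16

Visit 15; enqueue 11, 7, 4 → queue [11, 7, 4]
Visit 11 → queue [7, 4]
Visit 7; enqueue 13 → queue [4, 13]
Visit 4; enqueue 12, 9, 6, 0 → queue [13, 12, 9, 6, 0]
Visit 13; enqueue 8, 5, 3 → queue [12, 9, 6, 0, 8, 5, 3]
Visit 12; enqueue 10 → queue [9, 6, 0, 8, 5, 3, 10]
Visit 9 → queue [6, 0, 8, 5, 3, 10]
Visit 6 → queue [0, 8, 5, 3, 10]
Visit 0; enqueue 14, 2 → queue [8, 5, 3, 10, 14, 2]
Visit 8 → queue [5, 3, 10, 14, 2]
Visit 5; enqueue 1 → queue [3, 10, 14, 2, 1]
Visit 3 → queue [10, 14, 2, 1]
Visit 10 → queue [14, 2, 1]
Visit 14 → queue [2, 1]
Visit 2; enqueue 16 → queue [1, 16]
Visit 1 → queue [16]
Visit 16 → queue []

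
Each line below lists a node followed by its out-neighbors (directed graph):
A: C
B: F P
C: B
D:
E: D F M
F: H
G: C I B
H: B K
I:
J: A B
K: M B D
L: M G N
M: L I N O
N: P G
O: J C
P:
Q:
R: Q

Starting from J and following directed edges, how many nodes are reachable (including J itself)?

15

BFS from J visits: J, A, B, C, F, P, H, K, M, D, L, I, N, O, G
Reachable nodes: 15 of 18 total.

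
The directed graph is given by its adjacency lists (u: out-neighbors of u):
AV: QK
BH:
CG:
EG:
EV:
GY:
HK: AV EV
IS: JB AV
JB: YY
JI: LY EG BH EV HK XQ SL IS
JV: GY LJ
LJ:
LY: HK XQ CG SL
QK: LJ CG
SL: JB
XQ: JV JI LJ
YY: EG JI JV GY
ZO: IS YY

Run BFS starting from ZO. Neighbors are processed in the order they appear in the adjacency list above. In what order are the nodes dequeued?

ZO, IS, YY, JB, AV, EG, JI, JV, GY, QK, LY, BH, EV, HK, XQ, SL, LJ, CG

Visit ZO; enqueue IS, YY → queue [IS, YY]
Visit IS; enqueue JB, AV → queue [YY, JB, AV]
Visit YY; enqueue EG, JI, JV, GY → queue [JB, AV, EG, JI, JV, GY]
Visit JB → queue [AV, EG, JI, JV, GY]
Visit AV; enqueue QK → queue [EG, JI, JV, GY, QK]
Visit EG → queue [JI, JV, GY, QK]
Visit JI; enqueue LY, BH, EV, HK, XQ, SL → queue [JV, GY, QK, LY, BH, EV, HK, XQ, SL]
Visit JV; enqueue LJ → queue [GY, QK, LY, BH, EV, HK, XQ, SL, LJ]
Visit GY → queue [QK, LY, BH, EV, HK, XQ, SL, LJ]
Visit QK; enqueue CG → queue [LY, BH, EV, HK, XQ, SL, LJ, CG]
Visit LY → queue [BH, EV, HK, XQ, SL, LJ, CG]
Visit BH → queue [EV, HK, XQ, SL, LJ, CG]
Visit EV → queue [HK, XQ, SL, LJ, CG]
Visit HK → queue [XQ, SL, LJ, CG]
Visit XQ → queue [SL, LJ, CG]
Visit SL → queue [LJ, CG]
Visit LJ → queue [CG]
Visit CG → queue []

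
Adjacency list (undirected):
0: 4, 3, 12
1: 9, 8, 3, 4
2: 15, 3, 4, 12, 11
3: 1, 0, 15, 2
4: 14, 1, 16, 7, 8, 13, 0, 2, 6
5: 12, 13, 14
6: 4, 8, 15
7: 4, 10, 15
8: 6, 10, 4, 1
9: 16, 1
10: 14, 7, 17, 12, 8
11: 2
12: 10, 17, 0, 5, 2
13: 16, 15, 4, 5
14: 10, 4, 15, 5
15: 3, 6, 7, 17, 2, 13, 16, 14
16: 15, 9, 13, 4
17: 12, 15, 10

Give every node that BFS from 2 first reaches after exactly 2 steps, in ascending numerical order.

0, 1, 5, 6, 7, 8, 10, 13, 14, 16, 17

Level 0: 2
Level 1: 3, 4, 11, 12, 15
Level 2: 0, 1, 5, 6, 7, 8, 10, 13, 14, 16, 17
Level 3: 9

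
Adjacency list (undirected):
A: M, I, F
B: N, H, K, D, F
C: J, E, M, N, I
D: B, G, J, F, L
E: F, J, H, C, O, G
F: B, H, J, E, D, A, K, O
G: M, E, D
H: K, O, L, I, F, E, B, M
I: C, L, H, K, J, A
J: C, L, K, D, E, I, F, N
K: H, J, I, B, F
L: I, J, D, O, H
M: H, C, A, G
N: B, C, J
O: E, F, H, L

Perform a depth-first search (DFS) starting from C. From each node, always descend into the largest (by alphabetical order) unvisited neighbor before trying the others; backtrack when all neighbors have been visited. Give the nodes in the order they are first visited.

C -> N -> J -> L -> O -> H -> M -> G -> E -> F -> K -> I -> A -> B -> D

Visit C
C → N
N → J
J → L
L → O
O → H
H → M
M → G
G → E
E → F
F → K
K → I
I → A
K → B
B → D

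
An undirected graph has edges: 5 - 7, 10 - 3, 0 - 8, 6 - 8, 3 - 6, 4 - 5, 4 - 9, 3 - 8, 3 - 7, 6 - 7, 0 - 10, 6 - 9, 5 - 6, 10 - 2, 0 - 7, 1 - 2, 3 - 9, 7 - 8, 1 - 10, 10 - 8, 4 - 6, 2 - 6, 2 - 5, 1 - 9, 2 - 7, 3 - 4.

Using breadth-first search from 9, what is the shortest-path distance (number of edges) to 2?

Level 0: 9
Level 1: 1, 3, 4, 6
Level 2: 2, 5, 7, 8, 10
Level 3: 0
2 first appears at level 2.

2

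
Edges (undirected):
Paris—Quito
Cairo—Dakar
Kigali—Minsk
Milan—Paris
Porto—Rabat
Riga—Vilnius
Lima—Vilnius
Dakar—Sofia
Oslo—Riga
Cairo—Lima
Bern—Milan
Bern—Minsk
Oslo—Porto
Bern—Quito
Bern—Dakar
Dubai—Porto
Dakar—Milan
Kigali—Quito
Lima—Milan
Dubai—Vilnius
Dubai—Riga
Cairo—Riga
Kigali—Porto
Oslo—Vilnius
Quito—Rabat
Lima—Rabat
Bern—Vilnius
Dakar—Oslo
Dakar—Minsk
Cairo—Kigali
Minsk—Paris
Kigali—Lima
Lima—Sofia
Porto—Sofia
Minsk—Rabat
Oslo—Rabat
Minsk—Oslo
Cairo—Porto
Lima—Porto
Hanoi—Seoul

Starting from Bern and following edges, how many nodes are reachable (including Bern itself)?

16

BFS from Bern visits: Bern, Dakar, Milan, Minsk, Quito, Vilnius, Cairo, Oslo, Sofia, Lima, Paris, Kigali, Rabat, Dubai, Riga, Porto
Reachable nodes: 16 of 18 total.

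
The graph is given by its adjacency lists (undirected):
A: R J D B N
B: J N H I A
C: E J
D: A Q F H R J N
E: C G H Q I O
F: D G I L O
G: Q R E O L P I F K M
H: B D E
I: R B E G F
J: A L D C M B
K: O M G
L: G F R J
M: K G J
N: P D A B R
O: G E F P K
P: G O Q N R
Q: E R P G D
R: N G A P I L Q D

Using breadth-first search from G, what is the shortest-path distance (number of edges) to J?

2

Level 0: G
Level 1: E, F, I, K, L, M, O, P, Q, R
Level 2: A, B, C, D, H, J, N
J first appears at level 2.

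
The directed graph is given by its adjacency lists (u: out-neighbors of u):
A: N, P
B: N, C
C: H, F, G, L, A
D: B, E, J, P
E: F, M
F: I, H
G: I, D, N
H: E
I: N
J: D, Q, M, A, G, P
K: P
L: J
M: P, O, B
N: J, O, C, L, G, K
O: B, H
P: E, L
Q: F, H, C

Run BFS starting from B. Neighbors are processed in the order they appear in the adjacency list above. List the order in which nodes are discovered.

Visit B; enqueue N, C → queue [N, C]
Visit N; enqueue J, O, L, G, K → queue [C, J, O, L, G, K]
Visit C; enqueue H, F, A → queue [J, O, L, G, K, H, F, A]
Visit J; enqueue D, Q, M, P → queue [O, L, G, K, H, F, A, D, Q, M, P]
Visit O → queue [L, G, K, H, F, A, D, Q, M, P]
Visit L → queue [G, K, H, F, A, D, Q, M, P]
Visit G; enqueue I → queue [K, H, F, A, D, Q, M, P, I]
Visit K → queue [H, F, A, D, Q, M, P, I]
Visit H; enqueue E → queue [F, A, D, Q, M, P, I, E]
Visit F → queue [A, D, Q, M, P, I, E]
Visit A → queue [D, Q, M, P, I, E]
Visit D → queue [Q, M, P, I, E]
Visit Q → queue [M, P, I, E]
Visit M → queue [P, I, E]
Visit P → queue [I, E]
Visit I → queue [E]
Visit E → queue []

B, N, C, J, O, L, G, K, H, F, A, D, Q, M, P, I, E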